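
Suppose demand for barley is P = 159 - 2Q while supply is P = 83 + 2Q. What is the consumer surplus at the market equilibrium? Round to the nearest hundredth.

361.00

Equilibrium: 159 - 2Q = 83 + 2Q, so Q* = 19 and P* = 121.
The demand choke price is 159, so CS = (1/2)(Q*)(159 - P*) = (1/2)(19)(38) = 361.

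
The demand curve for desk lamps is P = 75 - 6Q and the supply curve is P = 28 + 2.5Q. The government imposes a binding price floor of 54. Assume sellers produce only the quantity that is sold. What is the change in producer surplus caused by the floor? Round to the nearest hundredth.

Free-market equilibrium: 75 - 6Q = 28 + 2.5Q gives Q* = 5.5294, P* = 41.8235.
At P = 54, buyers demand (75 - 54)/6 = 3.5 while sellers would supply more, so the quantity traded is 3.5 at price 54.
PS goes from (1/2)(5.5294)(13.8235) = 38.218 to 75.6875 (computed as (54 - 28)(3.5) - (1/2)(2.5)(3.5)^2), a change of 37.4695.

37.47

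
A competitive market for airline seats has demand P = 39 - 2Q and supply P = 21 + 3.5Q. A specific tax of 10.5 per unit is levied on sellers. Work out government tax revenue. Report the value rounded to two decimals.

14.32

Without the tax, 39 - 2Q = 21 + 3.5Q so Q* = 3.2727 and P* = 32.4545.
With the tax, sellers need 10.5 more per unit: 39 - 2Q = 21 + 3.5Q + 10.5, so Q_t = 1.3636. Buyers pay P_b = 36.2727; sellers receive P_s = P_b - 10.5 = 25.7727.
Revenue is the tax times quantity traded: 10.5 x 1.3636 = 14.3182.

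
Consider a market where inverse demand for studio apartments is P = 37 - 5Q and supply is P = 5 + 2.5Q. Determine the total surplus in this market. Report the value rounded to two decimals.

68.27

Equilibrium: 37 - 5Q = 5 + 2.5Q, so Q* = 4.2667 and P* = 15.6667.
CS = (1/2)(4.2667)(21.3333) = 45.5111 and PS = (1/2)(4.2667)(10.6667) = 22.7556, so total surplus = 68.2667.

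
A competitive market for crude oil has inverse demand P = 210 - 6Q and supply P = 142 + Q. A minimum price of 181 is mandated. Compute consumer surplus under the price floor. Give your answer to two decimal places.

70.08

Free-market equilibrium: 210 - 6Q = 142 + Q gives Q* = 9.7143, P* = 151.7143.
At the floor price 181, quantity demanded is (210 - 181)/6 = 4.8333; demand is the short side, so Q = 4.8333 trades at P = 181.
CS is the triangle under demand above 181: (1/2)(4.8333)(210 - 181) = 70.0833.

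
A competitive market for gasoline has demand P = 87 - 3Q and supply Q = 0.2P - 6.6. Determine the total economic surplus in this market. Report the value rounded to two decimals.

182.25

Rewriting supply in inverse form: P = 33 + 5Q.
Set 87 - 3Q = 33 + 5Q, which gives 54 = 8Q, so Q* = 6.75 and P* = 87 - 3(6.75) = 66.75.
CS = (1/2)(6.75)(20.25) = 68.3438 and PS = (1/2)(6.75)(33.75) = 113.9062, so total surplus = 182.25.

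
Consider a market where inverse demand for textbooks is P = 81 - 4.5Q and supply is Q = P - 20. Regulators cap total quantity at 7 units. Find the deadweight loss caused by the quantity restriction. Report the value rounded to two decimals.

46.02

Rewriting supply in inverse form: P = 20 + Q.
Without the quota, 81 - 4.5Q = 20 + Q gives Q* = 11.0909.
At Q = 7 the demand price is 81 - 4.5(7) = 49.5 and the supply price is 20 + (7) = 27.
Deadweight loss is the triangle between the curves from 7 to 11.0909: (1/2)(49.5 - 27)(11.0909 - 7) = 46.0227.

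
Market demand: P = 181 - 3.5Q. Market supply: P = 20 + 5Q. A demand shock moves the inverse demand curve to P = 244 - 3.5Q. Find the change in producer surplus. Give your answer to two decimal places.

839.27

Initial equilibrium: Q_0 = 18.9412, P_0 = 114.7059; CS_0 = (1/2)(18.9412)(66.2941) = 627.8443, PS_0 = (1/2)(18.9412)(94.7059) = 896.9204.
New equilibrium: 244 - 3.5Q = 20 + 5Q gives Q_1 = 26.3529, P_1 = 151.7647; CS_1 = 1215.3356, PS_1 = 1736.1938.
Change in producer surplus = 1736.1938 - 896.9204 = 839.2734.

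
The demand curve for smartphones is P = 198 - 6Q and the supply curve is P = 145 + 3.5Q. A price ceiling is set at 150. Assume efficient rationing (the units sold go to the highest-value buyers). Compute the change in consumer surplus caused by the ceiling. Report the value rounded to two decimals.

Free-market equilibrium: 198 - 6Q = 145 + 3.5Q gives Q* = 5.5789, P* = 164.5263.
At P = 150, sellers supply (150 - 145)/3.5 = 1.4286 while buyers want more, so the quantity traded is 1.4286 at price 150.
CS goes from (1/2)(5.5789)(33.4737) = 93.374 to 62.449 (computed as (198 - 150)(1.4286) - (1/2)(6)(1.4286)^2), a change of -30.925.

-30.92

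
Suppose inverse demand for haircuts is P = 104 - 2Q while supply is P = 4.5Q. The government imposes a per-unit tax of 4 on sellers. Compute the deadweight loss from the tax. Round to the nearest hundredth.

Without the tax, 104 - 2Q = 4.5Q so Q* = 16 and P* = 72.
With the tax, sellers need 4 more per unit: 104 - 2Q = 4.5Q + 4, so Q_t = 15.3846. Buyers pay P_b = 73.2308; sellers receive P_s = P_b - 4 = 69.2308.
The welfare triangle lost has base Q* - Q_t = 0.6154 and height t = 4, so DWL = (1/2)(0.6154)(4) = 1.2308.

1.23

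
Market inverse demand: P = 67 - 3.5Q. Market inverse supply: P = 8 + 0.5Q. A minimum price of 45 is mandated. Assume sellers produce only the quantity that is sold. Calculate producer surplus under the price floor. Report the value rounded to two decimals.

Free-market equilibrium: 67 - 3.5Q = 8 + 0.5Q gives Q* = 14.75, P* = 15.375.
At P = 45, buyers demand (67 - 45)/3.5 = 6.2857 while sellers would supply more, so the quantity traded is 6.2857 at price 45.
The supply price at Q = 6.2857 is 11.1429. PS is the trapezoid between 45 and supply over [0, 6.2857]: (1/2)[(45 - 8) + (45 - 11.1429)](6.2857) = 222.6939.

222.69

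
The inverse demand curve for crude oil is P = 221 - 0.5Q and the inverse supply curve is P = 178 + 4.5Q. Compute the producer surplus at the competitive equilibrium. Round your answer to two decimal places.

Set 221 - 0.5Q = 178 + 4.5Q, which gives 43 = 5Q, so Q* = 8.6 and P* = 221 - 0.5(8.6) = 216.7.
Producer surplus is the triangle above supply below P*: (1/2)(8.6)(216.7 - 178) = (1/2)(8.6)(38.7) = 166.41.

166.41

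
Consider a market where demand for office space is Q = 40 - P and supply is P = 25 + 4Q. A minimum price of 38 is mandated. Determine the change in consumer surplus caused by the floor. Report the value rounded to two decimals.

Rewriting demand in inverse form: P = 40 - Q.
Free-market equilibrium: 40 - Q = 25 + 4Q gives Q* = 3, P* = 37.
At the floor price 38, quantity demanded is (40 - 38)/1 = 2; demand is the short side, so Q = 2 trades at P = 38.
CS goes from (1/2)(3)(3) = 4.5 to 2 (computed as (40 - 38)(2) - (1/2)(1)(2)^2), a change of -2.5.

-2.50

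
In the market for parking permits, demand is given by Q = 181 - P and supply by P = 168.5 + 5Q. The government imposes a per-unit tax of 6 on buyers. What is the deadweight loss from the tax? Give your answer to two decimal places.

3.00

Rewriting demand in inverse form: P = 181 - Q.
Pre-tax equilibrium: 181 - Q = 168.5 + 5Q gives Q* = 2.0833, P* = 178.9167.
With the tax, buyers' net willingness to pay falls by 6: (181 - 6) - Q = 168.5 + 5Q, so Q_t = 1.0833. Buyers pay P_b = 179.9167; sellers receive P_s = P_b - 6 = 173.9167.
Deadweight loss is the triangle between the curves from Q_t to Q*: (1/2)(2.0833 - 1.0833)(6) = 3.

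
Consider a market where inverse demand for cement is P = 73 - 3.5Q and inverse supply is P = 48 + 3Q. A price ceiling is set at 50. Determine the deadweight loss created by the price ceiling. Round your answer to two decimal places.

32.85

Free-market equilibrium: 73 - 3.5Q = 48 + 3Q gives Q* = 3.8462, P* = 59.5385.
At the ceiling price 50, quantity supplied is (50 - 48)/3 = 0.6667; supply is the short side, so Q = 0.6667 trades at P = 50.
The lost-trades triangle has base Q* - 0.6667 = 3.1795 and height equal to the gap between the curves at Q = 0.6667, which is 70.6667 - 50 = 20.6667. DWL = (1/2)(3.1795)(20.6667) = 32.8547.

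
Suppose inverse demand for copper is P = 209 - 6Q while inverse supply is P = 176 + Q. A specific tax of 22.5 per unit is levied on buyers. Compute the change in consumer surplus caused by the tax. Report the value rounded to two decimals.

-59.92

Without the tax, 209 - 6Q = 176 + Q so Q* = 4.7143 and P* = 180.7143.
A tax on buyers shifts demand down by 22.5: (209 - 22.5) - 6Q = 176 + Q, so Q_t = 1.5. Buyers pay P_b = 200; sellers receive P_s = P_b - 22.5 = 177.5.
CS falls from (1/2)(4.7143)(28.2857) = 66.6735 to (1/2)(1.5)(9) = 6.75, a change of -59.9235.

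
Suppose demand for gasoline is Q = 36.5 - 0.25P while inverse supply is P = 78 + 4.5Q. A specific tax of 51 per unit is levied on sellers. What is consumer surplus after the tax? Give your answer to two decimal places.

Rewriting demand in inverse form: P = 146 - 4Q.
Pre-tax equilibrium: 146 - 4Q = 78 + 4.5Q gives Q* = 8, P* = 114.
With the tax, sellers need 51 more per unit: 146 - 4Q = 78 + 4.5Q + 51, so Q_t = 2. Buyers pay P_b = 138; sellers receive P_s = P_b - 51 = 87.
CS = (1/2)(Q_t)(146 - P_b) = (1/2)(2)(8) = 8.

8.00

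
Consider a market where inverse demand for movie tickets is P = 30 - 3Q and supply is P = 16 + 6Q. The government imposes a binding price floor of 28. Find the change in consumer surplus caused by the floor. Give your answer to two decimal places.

Without the control, 30 - 3Q = 16 + 6Q so Q* = 1.5556 and P* = 25.3333.
At P = 28, buyers demand (30 - 28)/3 = 0.6667 while sellers would supply more, so the quantity traded is 0.6667 at price 28.
CS goes from (1/2)(1.5556)(4.6667) = 3.6296 to 0.6667 (computed as (30 - 28)(0.6667) - (1/2)(3)(0.6667)^2), a change of -2.963.

-2.96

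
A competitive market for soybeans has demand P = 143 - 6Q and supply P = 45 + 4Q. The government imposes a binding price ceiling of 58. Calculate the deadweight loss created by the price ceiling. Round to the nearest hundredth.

214.51

Free-market equilibrium: 143 - 6Q = 45 + 4Q gives Q* = 9.8, P* = 84.2.
At the ceiling price 58, quantity supplied is (58 - 45)/4 = 3.25; supply is the short side, so Q = 3.25 trades at P = 58.
At Q = 3.25 the demand price is 123.5 and the supply price is 58. Deadweight loss is the triangle between the curves from 3.25 to 9.8: (1/2)(123.5 - 58)(9.8 - 3.25) = 214.5125.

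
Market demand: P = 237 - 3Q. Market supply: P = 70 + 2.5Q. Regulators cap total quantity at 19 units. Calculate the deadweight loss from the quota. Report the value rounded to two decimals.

355.11

Unrestricted equilibrium: Q* = (237 - 70)/(3 + 2.5) = 30.3636.
At Q = 19 the demand price is 237 - 3(19) = 180 and the supply price is 70 + 2.5(19) = 117.5.
DWL = (1/2)(gap between curves at 19) x (Q* - 19) = (1/2)(62.5)(11.3636) = 355.1136.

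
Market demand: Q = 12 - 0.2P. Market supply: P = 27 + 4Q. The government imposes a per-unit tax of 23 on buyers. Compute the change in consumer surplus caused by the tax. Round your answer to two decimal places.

Rewriting demand in inverse form: P = 60 - 5Q.
Without the tax, 60 - 5Q = 27 + 4Q so Q* = 3.6667 and P* = 41.6667.
With the tax, buyers' net willingness to pay falls by 23: (60 - 23) - 5Q = 27 + 4Q, so Q_t = 1.1111. Buyers pay P_b = 54.4444; sellers receive P_s = P_b - 23 = 31.4444.
Consumers lose the trapezoid between P* and P_b out to Q_t plus the triangle from Q_t to Q*: change in CS = 3.0864 - 33.6111 = -30.5247.

-30.52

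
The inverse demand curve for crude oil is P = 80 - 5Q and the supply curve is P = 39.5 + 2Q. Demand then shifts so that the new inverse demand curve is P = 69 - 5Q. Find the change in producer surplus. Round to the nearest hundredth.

Initial equilibrium: Q_0 = 5.7857, P_0 = 51.0714; CS_0 = (1/2)(5.7857)(28.9286) = 83.6862, PS_0 = (1/2)(5.7857)(11.5714) = 33.4745.
New equilibrium: 69 - 5Q = 39.5 + 2Q gives Q_1 = 4.2143, P_1 = 47.9286; CS_1 = 44.4005, PS_1 = 17.7602.
Change in producer surplus = 17.7602 - 33.4745 = -15.7143.

-15.71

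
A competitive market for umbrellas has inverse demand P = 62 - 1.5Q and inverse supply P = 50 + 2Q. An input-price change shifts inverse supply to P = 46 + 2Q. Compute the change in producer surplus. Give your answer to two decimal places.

Initial equilibrium: Q_0 = 3.4286, P_0 = 56.8571; CS_0 = (1/2)(3.4286)(5.1429) = 8.8163, PS_0 = (1/2)(3.4286)(6.8571) = 11.7551.
New equilibrium: 62 - 1.5Q = 46 + 2Q gives Q_1 = 4.5714, P_1 = 55.1429; CS_1 = 15.6735, PS_1 = 20.898.
Change in producer surplus = 20.898 - 11.7551 = 9.1429.

9.14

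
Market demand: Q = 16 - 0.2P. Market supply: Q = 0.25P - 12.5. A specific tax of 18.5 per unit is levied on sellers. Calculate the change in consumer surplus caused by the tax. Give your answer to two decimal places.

Rewriting demand in inverse form: P = 80 - 5Q.
Rewriting supply in inverse form: P = 50 + 4Q.
Without the tax, 80 - 5Q = 50 + 4Q so Q* = 3.3333 and P* = 63.3333.
With the tax, sellers need 18.5 more per unit: 80 - 5Q = 50 + 4Q + 18.5, so Q_t = 1.2778. Buyers pay P_b = 73.6111; sellers receive P_s = P_b - 18.5 = 55.1111.
CS falls from (1/2)(3.3333)(16.6667) = 27.7778 to (1/2)(1.2778)(6.3889) = 4.0818, a change of -23.696.

-23.70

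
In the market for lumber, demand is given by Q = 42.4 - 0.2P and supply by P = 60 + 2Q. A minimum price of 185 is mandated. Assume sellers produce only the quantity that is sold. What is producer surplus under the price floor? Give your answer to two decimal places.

645.84

Rewriting demand in inverse form: P = 212 - 5Q.
Without the control, 212 - 5Q = 60 + 2Q so Q* = 21.7143 and P* = 103.4286.
At P = 185, buyers demand (212 - 185)/5 = 5.4 while sellers would supply more, so the quantity traded is 5.4 at price 185.
The supply price at Q = 5.4 is 70.8. PS is the trapezoid between 185 and supply over [0, 5.4]: (1/2)[(185 - 60) + (185 - 70.8)](5.4) = 645.84.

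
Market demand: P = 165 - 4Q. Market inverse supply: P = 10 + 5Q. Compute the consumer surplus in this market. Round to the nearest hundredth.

593.21

Set 165 - 4Q = 10 + 5Q, which gives 155 = 9Q, so Q* = 17.2222 and P* = 165 - 4(17.2222) = 96.1111.
Consumer surplus is the triangle under demand above P*: (1/2)(17.2222)(165 - 96.1111) = (1/2)(17.2222)(68.8889) = 593.2099.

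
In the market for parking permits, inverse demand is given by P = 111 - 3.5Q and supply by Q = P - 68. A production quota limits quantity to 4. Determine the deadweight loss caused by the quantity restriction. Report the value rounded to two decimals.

Rewriting supply in inverse form: P = 68 + Q.
Unrestricted equilibrium: Q* = (111 - 68)/(3.5 + 1) = 9.5556.
At Q = 4 the demand price is 111 - 3.5(4) = 97 and the supply price is 68 + (4) = 72.
DWL = (1/2)(gap between curves at 4) x (Q* - 4) = (1/2)(25)(5.5556) = 69.4444.

69.44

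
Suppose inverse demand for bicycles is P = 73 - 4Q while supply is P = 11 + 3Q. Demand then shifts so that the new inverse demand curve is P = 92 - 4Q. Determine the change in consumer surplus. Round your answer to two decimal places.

110.90

Initial equilibrium: Q_0 = 8.8571, P_0 = 37.5714; CS_0 = (1/2)(8.8571)(35.4286) = 156.898, PS_0 = (1/2)(8.8571)(26.5714) = 117.6735.
New equilibrium: 92 - 4Q = 11 + 3Q gives Q_1 = 11.5714, P_1 = 45.7143; CS_1 = 267.7959, PS_1 = 200.8469.
Change in consumer surplus = 267.7959 - 156.898 = 110.898.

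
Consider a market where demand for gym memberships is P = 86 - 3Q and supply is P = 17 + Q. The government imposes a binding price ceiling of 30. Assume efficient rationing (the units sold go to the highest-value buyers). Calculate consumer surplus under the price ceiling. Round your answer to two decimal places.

474.50

Without the control, 86 - 3Q = 17 + Q so Q* = 17.25 and P* = 34.25.
At the ceiling price 30, quantity supplied is (30 - 17)/1 = 13; supply is the short side, so Q = 13 trades at P = 30.
The demand price at Q = 13 is 47. CS is the trapezoid between demand and 30 over [0, 13]: (1/2)[(86 - 30) + (47 - 30)](13) = 474.5.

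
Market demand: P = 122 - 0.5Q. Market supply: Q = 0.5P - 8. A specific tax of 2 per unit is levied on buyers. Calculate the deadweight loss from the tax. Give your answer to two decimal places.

Rewriting supply in inverse form: P = 16 + 2Q.
Pre-tax equilibrium: 122 - 0.5Q = 16 + 2Q gives Q* = 42.4, P* = 100.8.
A tax on buyers shifts demand down by 2: (122 - 2) - 0.5Q = 16 + 2Q, so Q_t = 41.6. Buyers pay P_b = 101.2; sellers receive P_s = P_b - 2 = 99.2.
The welfare triangle lost has base Q* - Q_t = 0.8 and height t = 2, so DWL = (1/2)(0.8)(2) = 0.8.

0.80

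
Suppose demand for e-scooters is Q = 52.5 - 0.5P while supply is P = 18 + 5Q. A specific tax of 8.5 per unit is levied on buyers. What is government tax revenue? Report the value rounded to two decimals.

95.32

Rewriting demand in inverse form: P = 105 - 2Q.
Without the tax, 105 - 2Q = 18 + 5Q so Q* = 12.4286 and P* = 80.1429.
With the tax, buyers' net willingness to pay falls by 8.5: (105 - 8.5) - 2Q = 18 + 5Q, so Q_t = 11.2143. Buyers pay P_b = 82.5714; sellers receive P_s = P_b - 8.5 = 74.0714.
Tax revenue = t x Q_t = 8.5 x 11.2143 = 95.3214.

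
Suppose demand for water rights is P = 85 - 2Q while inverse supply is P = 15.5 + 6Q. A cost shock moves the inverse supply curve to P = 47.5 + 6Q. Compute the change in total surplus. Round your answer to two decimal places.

Initial equilibrium: Q_0 = 8.6875, P_0 = 67.625; CS_0 = (1/2)(8.6875)(17.375) = 75.4727, PS_0 = (1/2)(8.6875)(52.125) = 226.418.
New equilibrium: 85 - 2Q = 47.5 + 6Q gives Q_1 = 4.6875, P_1 = 75.625; CS_1 = 21.9727, PS_1 = 65.918.
Change in total surplus = (21.9727 + 65.918) - (75.4727 + 226.418) = -214.

-214.00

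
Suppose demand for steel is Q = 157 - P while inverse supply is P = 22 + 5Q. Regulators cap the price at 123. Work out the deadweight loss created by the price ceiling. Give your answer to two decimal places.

Rewriting demand in inverse form: P = 157 - Q.
Without the control, 157 - Q = 22 + 5Q so Q* = 22.5 and P* = 134.5.
At P = 123, sellers supply (123 - 22)/5 = 20.2 while buyers want more, so the quantity traded is 20.2 at price 123.
At Q = 20.2 the demand price is 136.8 and the supply price is 123. Deadweight loss is the triangle between the curves from 20.2 to 22.5: (1/2)(136.8 - 123)(22.5 - 20.2) = 15.87.

15.87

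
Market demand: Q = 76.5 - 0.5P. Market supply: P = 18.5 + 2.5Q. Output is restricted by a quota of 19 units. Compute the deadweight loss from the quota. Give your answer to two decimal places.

266.78

Rewriting demand in inverse form: P = 153 - 2Q.
Without the quota, 153 - 2Q = 18.5 + 2.5Q gives Q* = 29.8889.
At Q = 19 the demand price is 153 - 2(19) = 115 and the supply price is 18.5 + 2.5(19) = 66.
DWL = (1/2)(gap between curves at 19) x (Q* - 19) = (1/2)(49)(10.8889) = 266.7778.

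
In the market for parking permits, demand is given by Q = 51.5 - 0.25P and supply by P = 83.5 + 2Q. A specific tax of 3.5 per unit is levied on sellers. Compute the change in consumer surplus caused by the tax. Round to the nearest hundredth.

-46.96

Rewriting demand in inverse form: P = 206 - 4Q.
Pre-tax equilibrium: 206 - 4Q = 83.5 + 2Q gives Q* = 20.4167, P* = 124.3333.
A tax on sellers shifts supply up by 3.5: 206 - 4Q = 83.5 + 2Q + 3.5, so Q_t = 19.8333. Buyers pay P_b = 126.6667; sellers receive P_s = P_b - 3.5 = 123.1667.
CS falls from (1/2)(20.4167)(81.6667) = 833.6806 to (1/2)(19.8333)(79.3333) = 786.7222, a change of -46.9583.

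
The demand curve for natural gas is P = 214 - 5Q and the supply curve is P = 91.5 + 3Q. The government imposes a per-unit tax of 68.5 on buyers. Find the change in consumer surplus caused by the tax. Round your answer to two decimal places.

-472.28

Without the tax, 214 - 5Q = 91.5 + 3Q so Q* = 15.3125 and P* = 137.4375.
A tax on buyers shifts demand down by 68.5: (214 - 68.5) - 5Q = 91.5 + 3Q, so Q_t = 6.75. Buyers pay P_b = 180.25; sellers receive P_s = P_b - 68.5 = 111.75.
Consumers lose the trapezoid between P* and P_b out to Q_t plus the triangle from Q_t to Q*: change in CS = 113.9062 - 586.1816 = -472.2754.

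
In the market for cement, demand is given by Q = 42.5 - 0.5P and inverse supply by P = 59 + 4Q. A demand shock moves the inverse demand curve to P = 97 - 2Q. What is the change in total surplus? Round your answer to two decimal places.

64.00

Rewriting demand in inverse form: P = 85 - 2Q.
Initial equilibrium: Q_0 = 4.3333, P_0 = 76.3333; CS_0 = (1/2)(4.3333)(8.6667) = 18.7778, PS_0 = (1/2)(4.3333)(17.3333) = 37.5556.
New equilibrium: 97 - 2Q = 59 + 4Q gives Q_1 = 6.3333, P_1 = 84.3333; CS_1 = 40.1111, PS_1 = 80.2222.
Change in total surplus = (40.1111 + 80.2222) - (18.7778 + 37.5556) = 64.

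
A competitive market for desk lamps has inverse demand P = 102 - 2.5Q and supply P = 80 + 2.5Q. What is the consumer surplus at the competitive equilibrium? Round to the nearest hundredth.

24.20

Setting demand equal to supply, 22 = 5Q, so Q* = 4.4 and P* = 91.
The demand choke price is 102, so CS = (1/2)(Q*)(102 - P*) = (1/2)(4.4)(11) = 24.2.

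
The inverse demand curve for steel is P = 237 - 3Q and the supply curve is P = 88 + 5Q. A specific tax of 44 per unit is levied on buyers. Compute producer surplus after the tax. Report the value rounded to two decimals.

430.66

Pre-tax equilibrium: 237 - 3Q = 88 + 5Q gives Q* = 18.625, P* = 181.125.
With the tax, buyers' net willingness to pay falls by 44: (237 - 44) - 3Q = 88 + 5Q, so Q_t = 13.125. Buyers pay P_b = 197.625; sellers receive P_s = P_b - 44 = 153.625.
Producer surplus is the triangle above supply below P_s: (1/2)(13.125)(153.625 - 88) = 430.6641.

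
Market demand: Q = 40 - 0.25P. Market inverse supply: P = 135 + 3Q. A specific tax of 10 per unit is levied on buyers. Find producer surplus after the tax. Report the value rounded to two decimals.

Rewriting demand in inverse form: P = 160 - 4Q.
Pre-tax equilibrium: 160 - 4Q = 135 + 3Q gives Q* = 3.5714, P* = 145.7143.
A tax on buyers shifts demand down by 10: (160 - 10) - 4Q = 135 + 3Q, so Q_t = 2.1429. Buyers pay P_b = 151.4286; sellers receive P_s = P_b - 10 = 141.4286.
PS = (1/2)(Q_t)(P_s - 135) = (1/2)(2.1429)(6.4286) = 6.8878.

6.89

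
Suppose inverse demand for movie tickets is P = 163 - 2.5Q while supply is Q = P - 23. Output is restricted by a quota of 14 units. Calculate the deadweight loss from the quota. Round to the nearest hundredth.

Rewriting supply in inverse form: P = 23 + Q.
Unrestricted equilibrium: Q* = (163 - 23)/(2.5 + 1) = 40.
At Q = 14 the demand price is 163 - 2.5(14) = 128 and the supply price is 23 + (14) = 37.
Deadweight loss is the triangle between the curves from 14 to 40: (1/2)(128 - 37)(40 - 14) = 1183.

1183.00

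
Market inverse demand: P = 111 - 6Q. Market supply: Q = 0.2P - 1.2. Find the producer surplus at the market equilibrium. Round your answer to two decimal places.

Rewriting supply in inverse form: P = 6 + 5Q.
Equilibrium: 111 - 6Q = 6 + 5Q, so Q* = 9.5455 and P* = 53.7273.
Producer surplus is the triangle above supply below P*: (1/2)(9.5455)(53.7273 - 6) = (1/2)(9.5455)(47.7273) = 227.7893.

227.79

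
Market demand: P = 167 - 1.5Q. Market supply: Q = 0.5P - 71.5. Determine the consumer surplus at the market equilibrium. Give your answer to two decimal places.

35.27

Rewriting supply in inverse form: P = 143 + 2Q.
Equilibrium: 167 - 1.5Q = 143 + 2Q, so Q* = 6.8571 and P* = 156.7143.
Consumer surplus is the triangle under demand above P*: (1/2)(6.8571)(167 - 156.7143) = (1/2)(6.8571)(10.2857) = 35.2653.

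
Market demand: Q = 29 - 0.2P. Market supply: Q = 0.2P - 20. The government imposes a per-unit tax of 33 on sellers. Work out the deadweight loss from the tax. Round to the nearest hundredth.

Rewriting demand in inverse form: P = 145 - 5Q.
Rewriting supply in inverse form: P = 100 + 5Q.
Without the tax, 145 - 5Q = 100 + 5Q so Q* = 4.5 and P* = 122.5.
With the tax, sellers need 33 more per unit: 145 - 5Q = 100 + 5Q + 33, so Q_t = 1.2. Buyers pay P_b = 139; sellers receive P_s = P_b - 33 = 106.
The welfare triangle lost has base Q* - Q_t = 3.3 and height t = 33, so DWL = (1/2)(3.3)(33) = 54.45.

54.45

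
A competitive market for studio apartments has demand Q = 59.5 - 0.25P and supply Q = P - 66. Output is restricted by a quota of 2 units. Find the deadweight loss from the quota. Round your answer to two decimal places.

2624.40

Rewriting demand in inverse form: P = 238 - 4Q.
Rewriting supply in inverse form: P = 66 + Q.
Without the quota, 238 - 4Q = 66 + Q gives Q* = 34.4.
At Q = 2 the demand price is 238 - 4(2) = 230 and the supply price is 66 + (2) = 68.
DWL = (1/2)(gap between curves at 2) x (Q* - 2) = (1/2)(162)(32.4) = 2624.4.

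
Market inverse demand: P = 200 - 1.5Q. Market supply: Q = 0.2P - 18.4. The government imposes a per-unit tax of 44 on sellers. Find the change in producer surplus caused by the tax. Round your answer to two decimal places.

Rewriting supply in inverse form: P = 92 + 5Q.
Pre-tax equilibrium: 200 - 1.5Q = 92 + 5Q gives Q* = 16.6154, P* = 175.0769.
A tax on sellers shifts supply up by 44: 200 - 1.5Q = 92 + 5Q + 44, so Q_t = 9.8462. Buyers pay P_b = 185.2308; sellers receive P_s = P_b - 44 = 141.2308.
PS falls from (1/2)(16.6154)(83.0769) = 690.1775 to (1/2)(9.8462)(49.2308) = 242.3669, a change of -447.8107.

-447.81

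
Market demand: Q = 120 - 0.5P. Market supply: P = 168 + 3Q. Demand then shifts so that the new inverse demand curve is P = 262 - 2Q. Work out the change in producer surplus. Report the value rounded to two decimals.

219.12

Rewriting demand in inverse form: P = 240 - 2Q.
Initial equilibrium: Q_0 = 14.4, P_0 = 211.2; CS_0 = (1/2)(14.4)(28.8) = 207.36, PS_0 = (1/2)(14.4)(43.2) = 311.04.
New equilibrium: 262 - 2Q = 168 + 3Q gives Q_1 = 18.8, P_1 = 224.4; CS_1 = 353.44, PS_1 = 530.16.
Change in producer surplus = 530.16 - 311.04 = 219.12.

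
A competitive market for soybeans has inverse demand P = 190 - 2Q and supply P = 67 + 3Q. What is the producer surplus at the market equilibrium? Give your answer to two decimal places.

907.74

Set 190 - 2Q = 67 + 3Q, which gives 123 = 5Q, so Q* = 24.6 and P* = 190 - 2(24.6) = 140.8.
PS is the area between P* and the supply curve from 0 to Q*: (1/2)(24.6)(73.8) = 907.74.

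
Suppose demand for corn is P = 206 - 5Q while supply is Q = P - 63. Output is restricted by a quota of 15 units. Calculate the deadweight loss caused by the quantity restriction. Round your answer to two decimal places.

234.08

Rewriting supply in inverse form: P = 63 + Q.
Unrestricted equilibrium: Q* = (206 - 63)/(5 + 1) = 23.8333.
At Q = 15 the demand price is 206 - 5(15) = 131 and the supply price is 63 + (15) = 78.
Deadweight loss is the triangle between the curves from 15 to 23.8333: (1/2)(131 - 78)(23.8333 - 15) = 234.0833.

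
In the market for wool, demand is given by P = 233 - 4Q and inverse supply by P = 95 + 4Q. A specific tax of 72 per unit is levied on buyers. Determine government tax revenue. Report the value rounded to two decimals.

Without the tax, 233 - 4Q = 95 + 4Q so Q* = 17.25 and P* = 164.
A tax on buyers shifts demand down by 72: (233 - 72) - 4Q = 95 + 4Q, so Q_t = 8.25. Buyers pay P_b = 200; sellers receive P_s = P_b - 72 = 128.
Tax revenue = t x Q_t = 72 x 8.25 = 594.

594.00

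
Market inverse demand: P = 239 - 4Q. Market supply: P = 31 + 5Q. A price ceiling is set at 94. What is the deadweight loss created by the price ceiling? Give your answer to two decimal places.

497.18

Free-market equilibrium: 239 - 4Q = 31 + 5Q gives Q* = 23.1111, P* = 146.5556.
At the ceiling price 94, quantity supplied is (94 - 31)/5 = 12.6; supply is the short side, so Q = 12.6 trades at P = 94.
At Q = 12.6 the demand price is 188.6 and the supply price is 94. Deadweight loss is the triangle between the curves from 12.6 to 23.1111: (1/2)(188.6 - 94)(23.1111 - 12.6) = 497.1756.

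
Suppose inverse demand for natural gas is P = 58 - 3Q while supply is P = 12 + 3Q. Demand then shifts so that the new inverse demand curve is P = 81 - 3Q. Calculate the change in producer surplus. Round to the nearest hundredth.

Initial equilibrium: Q_0 = 7.6667, P_0 = 35; CS_0 = (1/2)(7.6667)(23) = 88.1667, PS_0 = (1/2)(7.6667)(23) = 88.1667.
New equilibrium: 81 - 3Q = 12 + 3Q gives Q_1 = 11.5, P_1 = 46.5; CS_1 = 198.375, PS_1 = 198.375.
Change in producer surplus = 198.375 - 88.1667 = 110.2083.

110.21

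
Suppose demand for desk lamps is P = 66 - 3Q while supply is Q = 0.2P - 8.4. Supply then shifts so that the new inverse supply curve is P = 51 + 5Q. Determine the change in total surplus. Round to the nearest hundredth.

Rewriting supply in inverse form: P = 42 + 5Q.
Initial equilibrium: Q_0 = 3, P_0 = 57; CS_0 = (1/2)(3)(9) = 13.5, PS_0 = (1/2)(3)(15) = 22.5.
New equilibrium: 66 - 3Q = 51 + 5Q gives Q_1 = 1.875, P_1 = 60.375; CS_1 = 5.2734, PS_1 = 8.7891.
Change in total surplus = (5.2734 + 8.7891) - (13.5 + 22.5) = -21.9375.

-21.94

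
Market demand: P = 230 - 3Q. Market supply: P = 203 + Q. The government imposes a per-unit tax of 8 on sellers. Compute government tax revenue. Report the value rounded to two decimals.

Pre-tax equilibrium: 230 - 3Q = 203 + Q gives Q* = 6.75, P* = 209.75.
A tax on sellers shifts supply up by 8: 230 - 3Q = 203 + Q + 8, so Q_t = 4.75. Buyers pay P_b = 215.75; sellers receive P_s = P_b - 8 = 207.75.
Revenue is the tax times quantity traded: 8 x 4.75 = 38.

38.00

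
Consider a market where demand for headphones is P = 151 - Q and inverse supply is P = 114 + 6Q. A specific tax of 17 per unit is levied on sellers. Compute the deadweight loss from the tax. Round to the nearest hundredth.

20.64

Pre-tax equilibrium: 151 - Q = 114 + 6Q gives Q* = 5.2857, P* = 145.7143.
With the tax, sellers need 17 more per unit: 151 - Q = 114 + 6Q + 17, so Q_t = 2.8571. Buyers pay P_b = 148.1429; sellers receive P_s = P_b - 17 = 131.1429.
The welfare triangle lost has base Q* - Q_t = 2.4286 and height t = 17, so DWL = (1/2)(2.4286)(17) = 20.6429.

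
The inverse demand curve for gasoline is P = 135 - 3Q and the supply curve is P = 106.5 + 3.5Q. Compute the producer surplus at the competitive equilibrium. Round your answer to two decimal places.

33.64

Set 135 - 3Q = 106.5 + 3.5Q, which gives 28.5 = 6.5Q, so Q* = 4.3846 and P* = 135 - 3(4.3846) = 121.8462.
The supply curve's price intercept is 106.5, so PS = (1/2)(Q*)(P* - 106.5) = (1/2)(4.3846)(15.3462) = 33.6435.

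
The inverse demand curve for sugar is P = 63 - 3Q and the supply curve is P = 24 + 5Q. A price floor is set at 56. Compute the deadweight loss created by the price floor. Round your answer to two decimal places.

Free-market equilibrium: 63 - 3Q = 24 + 5Q gives Q* = 4.875, P* = 48.375.
At the floor price 56, quantity demanded is (63 - 56)/3 = 2.3333; demand is the short side, so Q = 2.3333 trades at P = 56.
At Q = 2.3333 the demand price is 56 and the supply price is 35.6667. Deadweight loss is the triangle between the curves from 2.3333 to 4.875: (1/2)(56 - 35.6667)(4.875 - 2.3333) = 25.8403.

25.84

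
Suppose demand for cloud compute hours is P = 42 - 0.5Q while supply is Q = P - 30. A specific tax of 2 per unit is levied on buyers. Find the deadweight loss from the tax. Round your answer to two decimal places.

Rewriting supply in inverse form: P = 30 + Q.
Without the tax, 42 - 0.5Q = 30 + Q so Q* = 8 and P* = 38.
A tax on buyers shifts demand down by 2: (42 - 2) - 0.5Q = 30 + Q, so Q_t = 6.6667. Buyers pay P_b = 38.6667; sellers receive P_s = P_b - 2 = 36.6667.
The welfare triangle lost has base Q* - Q_t = 1.3333 and height t = 2, so DWL = (1/2)(1.3333)(2) = 1.3333.

1.33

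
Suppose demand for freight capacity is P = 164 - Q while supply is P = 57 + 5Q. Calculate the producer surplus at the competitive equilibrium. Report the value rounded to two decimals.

795.07

Setting demand equal to supply, 107 = 6Q, so Q* = 17.8333 and P* = 146.1667.
Producer surplus is the triangle above supply below P*: (1/2)(17.8333)(146.1667 - 57) = (1/2)(17.8333)(89.1667) = 795.0694.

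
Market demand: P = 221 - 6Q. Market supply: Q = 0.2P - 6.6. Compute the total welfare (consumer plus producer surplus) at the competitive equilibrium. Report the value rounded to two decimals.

1606.55

Rewriting supply in inverse form: P = 33 + 5Q.
Set 221 - 6Q = 33 + 5Q, which gives 188 = 11Q, so Q* = 17.0909 and P* = 221 - 6(17.0909) = 118.4545.
CS = (1/2)(17.0909)(102.5455) = 876.2975 and PS = (1/2)(17.0909)(85.4545) = 730.2479, so total surplus = 1606.5455.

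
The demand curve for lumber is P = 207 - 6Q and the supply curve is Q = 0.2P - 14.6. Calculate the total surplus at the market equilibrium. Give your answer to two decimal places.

Rewriting supply in inverse form: P = 73 + 5Q.
Set 207 - 6Q = 73 + 5Q, which gives 134 = 11Q, so Q* = 12.1818 and P* = 207 - 6(12.1818) = 133.9091.
CS = (1/2)(12.1818)(73.0909) = 445.1901 and PS = (1/2)(12.1818)(60.9091) = 370.9917, so total surplus = 816.1818.

816.18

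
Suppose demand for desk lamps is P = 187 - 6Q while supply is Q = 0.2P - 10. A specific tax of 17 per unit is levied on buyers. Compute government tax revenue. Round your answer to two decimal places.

Rewriting supply in inverse form: P = 50 + 5Q.
Without the tax, 187 - 6Q = 50 + 5Q so Q* = 12.4545 and P* = 112.2727.
A tax on buyers shifts demand down by 17: (187 - 17) - 6Q = 50 + 5Q, so Q_t = 10.9091. Buyers pay P_b = 121.5455; sellers receive P_s = P_b - 17 = 104.5455.
Tax revenue = t x Q_t = 17 x 10.9091 = 185.4545.

185.45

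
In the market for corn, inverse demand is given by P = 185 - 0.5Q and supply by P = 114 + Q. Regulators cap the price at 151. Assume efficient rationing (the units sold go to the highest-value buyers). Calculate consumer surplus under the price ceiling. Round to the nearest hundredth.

Without the control, 185 - 0.5Q = 114 + Q so Q* = 47.3333 and P* = 161.3333.
At P = 151, sellers supply (151 - 114)/1 = 37 while buyers want more, so the quantity traded is 37 at price 151.
The demand price at Q = 37 is 166.5. CS is the trapezoid between demand and 151 over [0, 37]: (1/2)[(185 - 151) + (166.5 - 151)](37) = 915.75.

915.75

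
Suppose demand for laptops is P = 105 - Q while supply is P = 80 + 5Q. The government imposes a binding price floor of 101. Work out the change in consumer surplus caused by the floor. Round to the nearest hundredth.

-0.68

Without the control, 105 - Q = 80 + 5Q so Q* = 4.1667 and P* = 100.8333.
At P = 101, buyers demand (105 - 101)/1 = 4 while sellers would supply more, so the quantity traded is 4 at price 101.
CS goes from (1/2)(4.1667)(4.1667) = 8.6806 to 8 (computed as (105 - 101)(4) - (1/2)(1)(4)^2), a change of -0.6806.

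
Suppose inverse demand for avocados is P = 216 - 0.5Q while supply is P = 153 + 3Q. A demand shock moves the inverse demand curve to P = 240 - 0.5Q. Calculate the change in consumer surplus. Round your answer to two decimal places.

Initial equilibrium: Q_0 = 18, P_0 = 207; CS_0 = (1/2)(18)(9) = 81, PS_0 = (1/2)(18)(54) = 486.
New equilibrium: 240 - 0.5Q = 153 + 3Q gives Q_1 = 24.8571, P_1 = 227.5714; CS_1 = 154.4694, PS_1 = 926.8163.
Change in consumer surplus = 154.4694 - 81 = 73.4694.

73.47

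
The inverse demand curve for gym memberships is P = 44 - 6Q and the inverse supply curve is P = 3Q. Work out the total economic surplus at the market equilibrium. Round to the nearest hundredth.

107.56

Equilibrium: 44 - 6Q = 3Q, so Q* = 4.8889 and P* = 14.6667.
Total surplus is the full triangle between the curves from 0 to Q*: (1/2)(4.8889)(44 - 0) = 107.5556.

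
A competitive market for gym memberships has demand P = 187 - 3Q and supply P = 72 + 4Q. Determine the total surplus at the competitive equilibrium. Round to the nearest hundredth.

944.64

Set 187 - 3Q = 72 + 4Q, which gives 115 = 7Q, so Q* = 16.4286 and P* = 187 - 3(16.4286) = 137.7143.
Total surplus is the full triangle between the curves from 0 to Q*: (1/2)(16.4286)(187 - 72) = 944.6429.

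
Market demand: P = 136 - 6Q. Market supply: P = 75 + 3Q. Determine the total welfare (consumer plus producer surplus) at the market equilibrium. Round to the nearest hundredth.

206.72

Set 136 - 6Q = 75 + 3Q, which gives 61 = 9Q, so Q* = 6.7778 and P* = 136 - 6(6.7778) = 95.3333.
CS = (1/2)(6.7778)(40.6667) = 137.8148 and PS = (1/2)(6.7778)(20.3333) = 68.9074, so total surplus = 206.7222.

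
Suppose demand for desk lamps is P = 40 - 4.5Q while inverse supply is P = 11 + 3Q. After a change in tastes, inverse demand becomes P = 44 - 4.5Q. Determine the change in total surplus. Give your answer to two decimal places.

16.53

Initial equilibrium: Q_0 = 3.8667, P_0 = 22.6; CS_0 = (1/2)(3.8667)(17.4) = 33.64, PS_0 = (1/2)(3.8667)(11.6) = 22.4267.
New equilibrium: 44 - 4.5Q = 11 + 3Q gives Q_1 = 4.4, P_1 = 24.2; CS_1 = 43.56, PS_1 = 29.04.
Change in total surplus = (43.56 + 29.04) - (33.64 + 22.4267) = 16.5333.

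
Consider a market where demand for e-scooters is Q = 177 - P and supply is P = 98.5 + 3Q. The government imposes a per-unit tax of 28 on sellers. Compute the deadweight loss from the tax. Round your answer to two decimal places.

Rewriting demand in inverse form: P = 177 - Q.
Pre-tax equilibrium: 177 - Q = 98.5 + 3Q gives Q* = 19.625, P* = 157.375.
A tax on sellers shifts supply up by 28: 177 - Q = 98.5 + 3Q + 28, so Q_t = 12.625. Buyers pay P_b = 164.375; sellers receive P_s = P_b - 28 = 136.375.
Deadweight loss is the triangle between the curves from Q_t to Q*: (1/2)(19.625 - 12.625)(28) = 98.

98.00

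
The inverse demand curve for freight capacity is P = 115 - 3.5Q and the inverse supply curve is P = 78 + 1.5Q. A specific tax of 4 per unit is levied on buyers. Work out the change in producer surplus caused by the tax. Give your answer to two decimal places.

Pre-tax equilibrium: 115 - 3.5Q = 78 + 1.5Q gives Q* = 7.4, P* = 89.1.
With the tax, buyers' net willingness to pay falls by 4: (115 - 4) - 3.5Q = 78 + 1.5Q, so Q_t = 6.6. Buyers pay P_b = 91.9; sellers receive P_s = P_b - 4 = 87.9.
PS falls from (1/2)(7.4)(11.1) = 41.07 to (1/2)(6.6)(9.9) = 32.67, a change of -8.4.

-8.40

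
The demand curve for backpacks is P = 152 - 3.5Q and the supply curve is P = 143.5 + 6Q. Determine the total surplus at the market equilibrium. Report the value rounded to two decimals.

3.80

Set 152 - 3.5Q = 143.5 + 6Q, which gives 8.5 = 9.5Q, so Q* = 0.8947 and P* = 152 - 3.5(0.8947) = 148.8684.
Total surplus is the full triangle between the curves from 0 to Q*: (1/2)(0.8947)(152 - 143.5) = 3.8026.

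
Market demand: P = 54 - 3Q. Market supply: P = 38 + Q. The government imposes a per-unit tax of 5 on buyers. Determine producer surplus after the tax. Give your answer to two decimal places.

3.78

Without the tax, 54 - 3Q = 38 + Q so Q* = 4 and P* = 42.
With the tax, buyers' net willingness to pay falls by 5: (54 - 5) - 3Q = 38 + Q, so Q_t = 2.75. Buyers pay P_b = 45.75; sellers receive P_s = P_b - 5 = 40.75.
Producer surplus is the triangle above supply below P_s: (1/2)(2.75)(40.75 - 38) = 3.7812.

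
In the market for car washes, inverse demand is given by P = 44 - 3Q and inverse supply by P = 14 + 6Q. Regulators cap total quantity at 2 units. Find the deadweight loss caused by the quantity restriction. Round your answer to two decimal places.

8.00

Unrestricted equilibrium: Q* = (44 - 14)/(3 + 6) = 3.3333.
At Q = 2 the demand price is 44 - 3(2) = 38 and the supply price is 14 + 6(2) = 26.
Deadweight loss is the triangle between the curves from 2 to 3.3333: (1/2)(38 - 26)(3.3333 - 2) = 8.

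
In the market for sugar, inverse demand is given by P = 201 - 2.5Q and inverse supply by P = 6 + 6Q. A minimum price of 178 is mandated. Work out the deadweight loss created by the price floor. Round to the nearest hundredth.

802.48

Without the control, 201 - 2.5Q = 6 + 6Q so Q* = 22.9412 and P* = 143.6471.
At the floor price 178, quantity demanded is (201 - 178)/2.5 = 9.2; demand is the short side, so Q = 9.2 trades at P = 178.
At Q = 9.2 the demand price is 178 and the supply price is 61.2. Deadweight loss is the triangle between the curves from 9.2 to 22.9412: (1/2)(178 - 61.2)(22.9412 - 9.2) = 802.4847.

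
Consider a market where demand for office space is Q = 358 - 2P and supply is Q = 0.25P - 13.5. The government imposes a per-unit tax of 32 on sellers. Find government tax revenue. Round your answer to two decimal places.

Rewriting demand in inverse form: P = 179 - 0.5Q.
Rewriting supply in inverse form: P = 54 + 4Q.
Pre-tax equilibrium: 179 - 0.5Q = 54 + 4Q gives Q* = 27.7778, P* = 165.1111.
A tax on sellers shifts supply up by 32: 179 - 0.5Q = 54 + 4Q + 32, so Q_t = 20.6667. Buyers pay P_b = 168.6667; sellers receive P_s = P_b - 32 = 136.6667.
Revenue is the tax times quantity traded: 32 x 20.6667 = 661.3333.

661.33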